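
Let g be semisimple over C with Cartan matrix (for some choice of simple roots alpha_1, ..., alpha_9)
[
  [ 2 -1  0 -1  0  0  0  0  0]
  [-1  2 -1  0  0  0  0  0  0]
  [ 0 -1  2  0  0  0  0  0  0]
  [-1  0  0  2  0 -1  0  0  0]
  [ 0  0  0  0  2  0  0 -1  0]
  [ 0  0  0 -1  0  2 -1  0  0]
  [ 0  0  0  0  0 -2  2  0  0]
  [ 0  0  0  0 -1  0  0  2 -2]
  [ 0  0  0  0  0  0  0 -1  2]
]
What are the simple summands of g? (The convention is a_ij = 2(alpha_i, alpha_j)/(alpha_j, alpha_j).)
The diagram associated to this matrix has two connected components: the simple roots {alpha_5, alpha_8, alpha_9} form a chain of 3 nodes with a double edge at one end; the terminal node there is the unique short simple root (B_3), and {alpha_1, alpha_2, alpha_3, alpha_4, alpha_6, alpha_7} form a chain of 6 nodes with a double edge at one end; the terminal node there is the unique long simple root (C_6). A semisimple Lie algebra decomposes uniquely as the direct sum of simple ideals, one per connected component of its Dynkin diagram, so g ≅ B_3 ⊕ C_6 (dimension 21 + 78 = 99).

B3 + C6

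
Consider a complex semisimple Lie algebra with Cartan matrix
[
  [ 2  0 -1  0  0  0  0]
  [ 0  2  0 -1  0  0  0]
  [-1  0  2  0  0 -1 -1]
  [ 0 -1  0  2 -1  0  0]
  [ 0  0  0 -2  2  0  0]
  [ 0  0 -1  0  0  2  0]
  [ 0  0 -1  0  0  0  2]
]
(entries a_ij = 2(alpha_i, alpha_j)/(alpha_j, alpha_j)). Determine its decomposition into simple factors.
type C_3 ⊕ type D_4

The diagram associated to this matrix has two connected components: the simple roots {alpha_2, alpha_4, alpha_5} form a chain of 3 nodes with a double edge at one end; the terminal node there is the unique long simple root (C_3), and {alpha_1, alpha_3, alpha_6, alpha_7} form a chain of 2 nodes with a fork of two nodes at one end (D_4). A semisimple Lie algebra decomposes uniquely as the direct sum of simple ideals, one per connected component of its Dynkin diagram, so g ≅ C_3 ⊕ D_4 (dimension 21 + 28 = 49).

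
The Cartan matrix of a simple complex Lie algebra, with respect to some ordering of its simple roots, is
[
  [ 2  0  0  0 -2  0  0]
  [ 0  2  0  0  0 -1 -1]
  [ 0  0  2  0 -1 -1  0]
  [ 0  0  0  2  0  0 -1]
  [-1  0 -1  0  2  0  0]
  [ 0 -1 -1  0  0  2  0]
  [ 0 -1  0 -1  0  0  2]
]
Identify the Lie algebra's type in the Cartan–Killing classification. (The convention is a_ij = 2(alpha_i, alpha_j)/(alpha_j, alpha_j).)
type C_7

The matrix has rank 7 with 2's on the diagonal. Reading the off-diagonal entries as Dynkin edges (a single edge where a_ij = a_ji = -1; a double or triple edge where a_ij * a_ji = 2 or 3), the diagram is a chain of 7 nodes with a double edge at one end; the terminal node there is the unique long simple root (C_7). One simple-root ordering that puts it in standard form is (alpha_4, alpha_7, alpha_2, alpha_6, alpha_3, alpha_5, alpha_1). So the algebra is type C_7, i.e. sp(14).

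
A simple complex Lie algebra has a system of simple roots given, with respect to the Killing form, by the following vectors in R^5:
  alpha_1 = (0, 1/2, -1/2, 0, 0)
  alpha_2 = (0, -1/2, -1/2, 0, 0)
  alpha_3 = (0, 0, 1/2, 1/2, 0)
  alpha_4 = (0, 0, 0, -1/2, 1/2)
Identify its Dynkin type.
D_4 (so(8))

Compute the Cartan integers a_ij = 2(alpha_i, alpha_j)/(alpha_j, alpha_j); the resulting 4x4 Cartan matrix is
[[2, 0, -1, 0], [0, 2, -1, 0], [-1, -1, 2, -1], [0, 0, -1, 2]].
All simple roots have the same length, so the diagram is simply laced. The associated Dynkin diagram is a chain of 2 nodes with a fork of two nodes at one end (D_4), so the type is D_4 (the algebra so(8)).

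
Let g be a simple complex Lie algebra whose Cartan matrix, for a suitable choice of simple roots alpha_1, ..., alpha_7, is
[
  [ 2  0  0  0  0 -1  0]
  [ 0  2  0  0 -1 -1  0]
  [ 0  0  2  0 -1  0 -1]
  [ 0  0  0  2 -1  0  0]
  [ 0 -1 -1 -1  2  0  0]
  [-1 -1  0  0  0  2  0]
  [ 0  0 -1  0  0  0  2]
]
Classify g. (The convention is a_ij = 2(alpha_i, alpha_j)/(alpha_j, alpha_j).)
E_7

The matrix has rank 7 with 2's on the diagonal. Reading the off-diagonal entries as Dynkin edges (a single edge where a_ij = a_ji = -1; a double or triple edge where a_ij * a_ji = 2 or 3), the diagram is a chain of 6 nodes with one extra node attached to the third node from one end (E_7). One simple-root ordering that puts it in standard form is (alpha_7, alpha_4, alpha_3, alpha_5, alpha_2, alpha_6, alpha_1). So the algebra is type E_7.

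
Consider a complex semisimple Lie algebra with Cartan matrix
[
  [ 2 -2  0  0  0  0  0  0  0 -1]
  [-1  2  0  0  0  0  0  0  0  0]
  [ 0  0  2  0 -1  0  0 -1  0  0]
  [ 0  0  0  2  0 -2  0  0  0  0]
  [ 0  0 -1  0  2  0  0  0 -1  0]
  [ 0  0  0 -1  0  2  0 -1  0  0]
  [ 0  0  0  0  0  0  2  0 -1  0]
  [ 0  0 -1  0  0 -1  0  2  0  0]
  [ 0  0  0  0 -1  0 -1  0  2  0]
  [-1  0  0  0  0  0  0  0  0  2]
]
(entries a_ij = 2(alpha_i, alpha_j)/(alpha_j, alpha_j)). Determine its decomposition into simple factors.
The diagram associated to this matrix has two connected components: the simple roots {alpha_1, alpha_2, alpha_10} form a chain of 3 nodes with a double edge at one end; the terminal node there is the unique short simple root (B_3), and {alpha_3, alpha_4, alpha_5, alpha_6, alpha_7, alpha_8, alpha_9} form a chain of 7 nodes with a double edge at one end; the terminal node there is the unique long simple root (C_7). A semisimple Lie algebra decomposes uniquely as the direct sum of simple ideals, one per connected component of its Dynkin diagram, so g ≅ B_3 ⊕ C_7 (dimension 21 + 105 = 126).

B3 ⊕ C7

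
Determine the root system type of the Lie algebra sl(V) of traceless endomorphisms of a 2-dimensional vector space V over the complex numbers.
This is sl(2), which has dimension 2^2 - 1 = 3 and rank 2 - 1 = 1 (a Cartan subalgebra is the diagonal traceless matrices). In the classification of classical Lie algebras, the special linear algebra sl(n+1) has type A_n; here n = 1, so the Dynkin diagram is a chain of 1 nodes with single edges (A_1). Hence the type is A_1.

A_1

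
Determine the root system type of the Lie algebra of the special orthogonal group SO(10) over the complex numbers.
D_5

This is so(10) with 10 even, which has dimension 10(10-1)/2 = 45 and rank 10/2 = 5. In the classification of classical Lie algebras, the orthogonal algebra so(2n) in an even number of variables has type D_n; here n = 5, so the Dynkin diagram is a chain of 3 nodes with a fork of two nodes at one end (D_5). Hence the type is D_5.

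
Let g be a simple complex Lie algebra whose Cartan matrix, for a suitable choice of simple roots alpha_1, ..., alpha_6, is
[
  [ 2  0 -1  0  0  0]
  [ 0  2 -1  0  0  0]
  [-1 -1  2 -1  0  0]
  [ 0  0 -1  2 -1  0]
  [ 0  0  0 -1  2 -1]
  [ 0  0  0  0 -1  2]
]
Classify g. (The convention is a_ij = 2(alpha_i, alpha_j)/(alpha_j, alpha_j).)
D_6

The matrix has rank 6 with 2's on the diagonal. Reading the off-diagonal entries as Dynkin edges (a single edge where a_ij = a_ji = -1; a double or triple edge where a_ij * a_ji = 2 or 3), the diagram is a chain of 4 nodes with a fork of two nodes at one end (D_6). One simple-root ordering that puts it in standard form is (alpha_6, alpha_5, alpha_4, alpha_3, alpha_2, alpha_1). So the algebra is type D_6, i.e. so(12).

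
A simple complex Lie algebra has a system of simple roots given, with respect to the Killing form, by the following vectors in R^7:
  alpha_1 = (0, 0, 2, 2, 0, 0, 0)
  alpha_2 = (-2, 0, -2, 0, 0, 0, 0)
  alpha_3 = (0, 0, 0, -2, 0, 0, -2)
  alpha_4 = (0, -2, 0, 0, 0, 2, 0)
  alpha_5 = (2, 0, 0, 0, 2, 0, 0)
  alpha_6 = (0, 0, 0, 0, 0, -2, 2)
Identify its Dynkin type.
Compute the Cartan integers a_ij = 2(alpha_i, alpha_j)/(alpha_j, alpha_j); the resulting 6x6 Cartan matrix is
[[2, -1, -1, 0, 0, 0], [-1, 2, 0, 0, -1, 0], [-1, 0, 2, 0, 0, -1], [0, 0, 0, 2, 0, -1], [0, -1, 0, 0, 2, 0], [0, 0, -1, -1, 0, 2]].
All simple roots have the same length, so the diagram is simply laced. The associated Dynkin diagram is a chain of 6 nodes with single edges (A_6), so the type is A_6 (the algebra sl(7)).

A6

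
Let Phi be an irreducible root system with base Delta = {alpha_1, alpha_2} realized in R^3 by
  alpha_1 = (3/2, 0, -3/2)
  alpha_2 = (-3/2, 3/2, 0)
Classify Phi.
A2

Compute the Cartan integers a_ij = 2(alpha_i, alpha_j)/(alpha_j, alpha_j); the resulting 2x2 Cartan matrix is
[[2, -1], [-1, 2]].
All simple roots have the same length, so the diagram is simply laced. The associated Dynkin diagram is a chain of 2 nodes with single edges (A_2), so the type is A_2 (the algebra sl(3)).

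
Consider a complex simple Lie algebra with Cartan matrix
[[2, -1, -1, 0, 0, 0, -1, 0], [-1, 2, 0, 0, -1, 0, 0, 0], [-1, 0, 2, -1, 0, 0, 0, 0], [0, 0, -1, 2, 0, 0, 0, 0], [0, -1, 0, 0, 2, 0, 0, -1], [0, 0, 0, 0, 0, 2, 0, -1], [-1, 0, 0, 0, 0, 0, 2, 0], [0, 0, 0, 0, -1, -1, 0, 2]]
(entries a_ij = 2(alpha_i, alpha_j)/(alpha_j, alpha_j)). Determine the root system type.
E_8

The matrix has rank 8 with 2's on the diagonal. Reading the off-diagonal entries as Dynkin edges (a single edge where a_ij = a_ji = -1; a double or triple edge where a_ij * a_ji = 2 or 3), the diagram is a chain of 7 nodes with one extra node attached to the third node from one end (E_8). One simple-root ordering that puts it in standard form is (alpha_4, alpha_7, alpha_3, alpha_1, alpha_2, alpha_5, alpha_8, alpha_6). So the algebra is type E_8.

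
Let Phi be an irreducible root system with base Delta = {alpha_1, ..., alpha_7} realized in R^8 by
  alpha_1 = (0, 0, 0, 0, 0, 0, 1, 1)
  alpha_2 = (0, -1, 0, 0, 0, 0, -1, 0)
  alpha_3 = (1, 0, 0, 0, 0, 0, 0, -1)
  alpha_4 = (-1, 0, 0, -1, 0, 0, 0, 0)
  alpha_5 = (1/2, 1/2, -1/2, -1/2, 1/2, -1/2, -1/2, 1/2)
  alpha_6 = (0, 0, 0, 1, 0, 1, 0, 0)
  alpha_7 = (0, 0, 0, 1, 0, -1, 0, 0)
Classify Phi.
E_7

Compute the Cartan integers a_ij = 2(alpha_i, alpha_j)/(alpha_j, alpha_j); the resulting 7x7 Cartan matrix is
[[2, -1, -1, 0, 0, 0, 0], [-1, 2, 0, 0, 0, 0, 0], [-1, 0, 2, -1, 0, 0, 0], [0, 0, -1, 2, 0, -1, -1], [0, 0, 0, 0, 2, -1, 0], [0, 0, 0, -1, -1, 2, 0], [0, 0, 0, -1, 0, 0, 2]].
All simple roots have the same length, so the diagram is simply laced. The associated Dynkin diagram is a chain of 6 nodes with one extra node attached to the third node from one end (E_7), so the type is E_7.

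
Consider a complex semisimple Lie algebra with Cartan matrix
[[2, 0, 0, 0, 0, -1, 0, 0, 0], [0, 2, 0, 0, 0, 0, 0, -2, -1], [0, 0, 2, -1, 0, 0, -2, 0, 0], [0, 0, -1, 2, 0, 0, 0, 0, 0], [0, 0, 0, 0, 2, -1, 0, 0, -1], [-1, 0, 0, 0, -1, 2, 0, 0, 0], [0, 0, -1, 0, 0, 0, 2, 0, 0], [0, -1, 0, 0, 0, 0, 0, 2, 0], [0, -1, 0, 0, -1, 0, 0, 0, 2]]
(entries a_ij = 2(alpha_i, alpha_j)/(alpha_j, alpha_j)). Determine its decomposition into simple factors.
B3 ⊕ B6

The diagram associated to this matrix has two connected components: the simple roots {alpha_3, alpha_4, alpha_7} form a chain of 3 nodes with a double edge at one end; the terminal node there is the unique short simple root (B_3), and {alpha_1, alpha_2, alpha_5, alpha_6, alpha_8, alpha_9} form a chain of 6 nodes with a double edge at one end; the terminal node there is the unique short simple root (B_6). A semisimple Lie algebra decomposes uniquely as the direct sum of simple ideals, one per connected component of its Dynkin diagram, so g ≅ B_3 ⊕ B_6 (dimension 21 + 78 = 99).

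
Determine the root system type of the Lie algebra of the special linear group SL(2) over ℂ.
A_1 (sl(2))

This is sl(2), which has dimension 2^2 - 1 = 3 and rank 2 - 1 = 1 (a Cartan subalgebra is the diagonal traceless matrices). In the classification of classical Lie algebras, the special linear algebra sl(n+1) has type A_n; here n = 1, so the Dynkin diagram is a chain of 1 nodes with single edges (A_1). Hence the type is A_1.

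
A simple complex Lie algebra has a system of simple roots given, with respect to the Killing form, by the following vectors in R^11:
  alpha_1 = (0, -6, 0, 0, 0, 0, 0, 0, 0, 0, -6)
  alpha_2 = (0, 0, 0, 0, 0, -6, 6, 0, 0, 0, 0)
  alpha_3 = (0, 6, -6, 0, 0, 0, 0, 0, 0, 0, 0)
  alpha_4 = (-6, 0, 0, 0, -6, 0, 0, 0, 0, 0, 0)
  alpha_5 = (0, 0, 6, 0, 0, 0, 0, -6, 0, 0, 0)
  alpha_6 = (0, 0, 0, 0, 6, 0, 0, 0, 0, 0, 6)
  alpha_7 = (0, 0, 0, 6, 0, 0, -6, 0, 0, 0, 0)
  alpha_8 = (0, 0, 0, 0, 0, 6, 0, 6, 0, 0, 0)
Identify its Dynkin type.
Compute the Cartan integers a_ij = 2(alpha_i, alpha_j)/(alpha_j, alpha_j); the resulting 8x8 Cartan matrix is
[[2, 0, -1, 0, 0, -1, 0, 0], [0, 2, 0, 0, 0, 0, -1, -1], [-1, 0, 2, 0, -1, 0, 0, 0], [0, 0, 0, 2, 0, -1, 0, 0], [0, 0, -1, 0, 2, 0, 0, -1], [-1, 0, 0, -1, 0, 2, 0, 0], [0, -1, 0, 0, 0, 0, 2, 0], [0, -1, 0, 0, -1, 0, 0, 2]].
All simple roots have the same length, so the diagram is simply laced. The associated Dynkin diagram is a chain of 8 nodes with single edges (A_8), so the type is A_8 (the algebra sl(9)).

A_8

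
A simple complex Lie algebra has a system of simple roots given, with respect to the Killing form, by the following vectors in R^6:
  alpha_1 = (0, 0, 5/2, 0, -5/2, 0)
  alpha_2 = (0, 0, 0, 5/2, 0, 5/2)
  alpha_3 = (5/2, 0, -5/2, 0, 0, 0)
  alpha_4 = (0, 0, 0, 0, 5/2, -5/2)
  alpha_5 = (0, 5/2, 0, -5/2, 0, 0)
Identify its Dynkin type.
A_5

Compute the Cartan integers a_ij = 2(alpha_i, alpha_j)/(alpha_j, alpha_j); the resulting 5x5 Cartan matrix is
[[2, 0, -1, -1, 0], [0, 2, 0, -1, -1], [-1, 0, 2, 0, 0], [-1, -1, 0, 2, 0], [0, -1, 0, 0, 2]].
All simple roots have the same length, so the diagram is simply laced. The associated Dynkin diagram is a chain of 5 nodes with single edges (A_5), so the type is A_5 (the algebra sl(6)).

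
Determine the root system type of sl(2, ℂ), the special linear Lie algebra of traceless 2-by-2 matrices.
A_1

This is sl(2), which has dimension 2^2 - 1 = 3 and rank 2 - 1 = 1 (a Cartan subalgebra is the diagonal traceless matrices). In the classification of classical Lie algebras, the special linear algebra sl(n+1) has type A_n; here n = 1, so the Dynkin diagram is a chain of 1 nodes with single edges (A_1). Hence the type is A_1.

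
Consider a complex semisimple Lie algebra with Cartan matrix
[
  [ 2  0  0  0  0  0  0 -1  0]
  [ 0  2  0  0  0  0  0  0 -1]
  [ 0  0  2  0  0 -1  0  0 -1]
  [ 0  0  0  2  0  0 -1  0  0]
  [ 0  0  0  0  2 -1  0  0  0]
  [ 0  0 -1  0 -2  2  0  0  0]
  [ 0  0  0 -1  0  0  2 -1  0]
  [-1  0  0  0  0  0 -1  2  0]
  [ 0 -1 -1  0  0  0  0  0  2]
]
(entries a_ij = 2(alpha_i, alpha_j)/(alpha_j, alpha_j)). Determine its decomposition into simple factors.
type A_4 ⊕ type B_5

The diagram associated to this matrix has two connected components: the simple roots {alpha_1, alpha_4, alpha_7, alpha_8} form a chain of 4 nodes with single edges (A_4), and {alpha_2, alpha_3, alpha_5, alpha_6, alpha_9} form a chain of 5 nodes with a double edge at one end; the terminal node there is the unique short simple root (B_5). A semisimple Lie algebra decomposes uniquely as the direct sum of simple ideals, one per connected component of its Dynkin diagram, so g ≅ A_4 ⊕ B_5 (dimension 24 + 55 = 79).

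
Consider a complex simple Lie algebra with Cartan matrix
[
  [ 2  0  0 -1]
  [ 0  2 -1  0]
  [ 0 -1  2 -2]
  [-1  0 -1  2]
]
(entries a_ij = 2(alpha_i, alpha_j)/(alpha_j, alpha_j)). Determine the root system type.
type F_4

The matrix has rank 4 with 2's on the diagonal. Reading the off-diagonal entries as Dynkin edges (a single edge where a_ij = a_ji = -1; a double or triple edge where a_ij * a_ji = 2 or 3), the diagram is a chain of 4 nodes with a double edge between the middle two (F_4). One simple-root ordering that puts it in standard form is (alpha_2, alpha_3, alpha_4, alpha_1). So the algebra is type F_4.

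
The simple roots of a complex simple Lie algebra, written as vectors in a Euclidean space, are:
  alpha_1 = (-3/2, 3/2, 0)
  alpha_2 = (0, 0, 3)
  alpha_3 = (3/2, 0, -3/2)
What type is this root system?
Compute the Cartan integers a_ij = 2(alpha_i, alpha_j)/(alpha_j, alpha_j); the resulting 3x3 Cartan matrix is
[[2, 0, -1], [0, 2, -2], [-1, -1, 2]].
The roots have two lengths (squared-length ratio 2:1); the short ones are alpha_{1,3}. The associated Dynkin diagram is a chain of 3 nodes with a double edge at one end; the terminal node there is the unique long simple root (C_3), so the type is C_3 (the algebra sp(6)).

C_3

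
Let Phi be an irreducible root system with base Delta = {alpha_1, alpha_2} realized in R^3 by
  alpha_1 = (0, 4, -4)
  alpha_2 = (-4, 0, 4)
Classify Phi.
A2

Compute the Cartan integers a_ij = 2(alpha_i, alpha_j)/(alpha_j, alpha_j); the resulting 2x2 Cartan matrix is
[[2, -1], [-1, 2]].
All simple roots have the same length, so the diagram is simply laced. The associated Dynkin diagram is a chain of 2 nodes with single edges (A_2), so the type is A_2 (the algebra sl(3)).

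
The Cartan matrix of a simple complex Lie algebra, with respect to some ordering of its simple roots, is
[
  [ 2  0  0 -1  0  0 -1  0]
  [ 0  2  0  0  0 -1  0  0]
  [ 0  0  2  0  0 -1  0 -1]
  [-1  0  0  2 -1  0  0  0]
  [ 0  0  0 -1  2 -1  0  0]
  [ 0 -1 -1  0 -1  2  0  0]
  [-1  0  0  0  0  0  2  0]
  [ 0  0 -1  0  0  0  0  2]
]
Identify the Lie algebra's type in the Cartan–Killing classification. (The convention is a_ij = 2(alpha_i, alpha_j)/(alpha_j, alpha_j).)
E_8

The matrix has rank 8 with 2's on the diagonal. Reading the off-diagonal entries as Dynkin edges (a single edge where a_ij = a_ji = -1; a double or triple edge where a_ij * a_ji = 2 or 3), the diagram is a chain of 7 nodes with one extra node attached to the third node from one end (E_8). One simple-root ordering that puts it in standard form is (alpha_8, alpha_2, alpha_3, alpha_6, alpha_5, alpha_4, alpha_1, alpha_7). So the algebra is type E_8.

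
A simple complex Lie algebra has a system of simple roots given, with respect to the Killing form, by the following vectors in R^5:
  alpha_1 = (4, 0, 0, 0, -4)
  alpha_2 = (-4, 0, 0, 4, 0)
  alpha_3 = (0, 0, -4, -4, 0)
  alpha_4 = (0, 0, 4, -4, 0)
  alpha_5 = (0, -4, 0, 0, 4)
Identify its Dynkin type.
D_5 (so(10))

Compute the Cartan integers a_ij = 2(alpha_i, alpha_j)/(alpha_j, alpha_j); the resulting 5x5 Cartan matrix is
[[2, -1, 0, 0, -1], [-1, 2, -1, -1, 0], [0, -1, 2, 0, 0], [0, -1, 0, 2, 0], [-1, 0, 0, 0, 2]].
All simple roots have the same length, so the diagram is simply laced. The associated Dynkin diagram is a chain of 3 nodes with a fork of two nodes at one end (D_5), so the type is D_5 (the algebra so(10)).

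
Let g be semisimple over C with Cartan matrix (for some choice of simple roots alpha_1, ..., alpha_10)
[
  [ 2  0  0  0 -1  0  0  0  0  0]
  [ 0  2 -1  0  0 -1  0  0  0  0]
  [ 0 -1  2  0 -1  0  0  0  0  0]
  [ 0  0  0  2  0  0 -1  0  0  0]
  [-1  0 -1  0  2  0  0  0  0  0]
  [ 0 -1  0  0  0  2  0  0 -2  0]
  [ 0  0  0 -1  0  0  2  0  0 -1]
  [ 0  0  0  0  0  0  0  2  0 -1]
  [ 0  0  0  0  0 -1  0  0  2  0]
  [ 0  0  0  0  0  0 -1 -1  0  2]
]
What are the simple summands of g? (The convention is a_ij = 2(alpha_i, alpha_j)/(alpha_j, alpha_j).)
The diagram associated to this matrix has two connected components: the simple roots {alpha_4, alpha_7, alpha_8, alpha_10} form a chain of 4 nodes with single edges (A_4), and {alpha_1, alpha_2, alpha_3, alpha_5, alpha_6, alpha_9} form a chain of 6 nodes with a double edge at one end; the terminal node there is the unique short simple root (B_6). A semisimple Lie algebra decomposes uniquely as the direct sum of simple ideals, one per connected component of its Dynkin diagram, so g ≅ A_4 ⊕ B_6 (dimension 24 + 78 = 102).

A4 ⊕ B6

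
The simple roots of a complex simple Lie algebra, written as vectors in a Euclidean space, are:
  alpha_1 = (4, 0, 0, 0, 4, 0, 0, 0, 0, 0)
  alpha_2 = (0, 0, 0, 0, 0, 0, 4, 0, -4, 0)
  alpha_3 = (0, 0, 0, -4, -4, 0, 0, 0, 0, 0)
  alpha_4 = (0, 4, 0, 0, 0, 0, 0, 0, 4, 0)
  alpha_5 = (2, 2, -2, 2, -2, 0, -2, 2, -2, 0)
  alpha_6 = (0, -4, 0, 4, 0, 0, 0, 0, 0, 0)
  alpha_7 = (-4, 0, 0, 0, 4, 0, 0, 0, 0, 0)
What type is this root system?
Compute the Cartan integers a_ij = 2(alpha_i, alpha_j)/(alpha_j, alpha_j); the resulting 7x7 Cartan matrix is
[[2, 0, -1, 0, 0, 0, 0], [0, 2, 0, -1, 0, 0, 0], [-1, 0, 2, 0, 0, -1, -1], [0, -1, 0, 2, 0, -1, 0], [0, 0, 0, 0, 2, 0, -1], [0, 0, -1, -1, 0, 2, 0], [0, 0, -1, 0, -1, 0, 2]].
All simple roots have the same length, so the diagram is simply laced. The associated Dynkin diagram is a chain of 6 nodes with one extra node attached to the third node from one end (E_7), so the type is E_7.

E_7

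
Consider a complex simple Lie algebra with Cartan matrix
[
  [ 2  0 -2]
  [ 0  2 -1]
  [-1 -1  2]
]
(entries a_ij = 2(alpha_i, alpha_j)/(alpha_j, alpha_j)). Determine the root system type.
C_3 (sp(6))

The matrix has rank 3 with 2's on the diagonal. Reading the off-diagonal entries as Dynkin edges (a single edge where a_ij = a_ji = -1; a double or triple edge where a_ij * a_ji = 2 or 3), the diagram is a chain of 3 nodes with a double edge at one end; the terminal node there is the unique long simple root (C_3). One simple-root ordering that puts it in standard form is (alpha_2, alpha_3, alpha_1). So the algebra is type C_3, i.e. sp(6).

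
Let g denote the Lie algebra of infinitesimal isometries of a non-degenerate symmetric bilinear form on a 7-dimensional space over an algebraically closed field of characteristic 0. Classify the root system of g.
B_3

This is so(7) with 7 odd, which has dimension 7(7-1)/2 = 21 and rank (7-1)/2 = 3. In the classification of classical Lie algebras, the orthogonal algebra so(2n+1) in an odd number of variables has type B_n; here n = 3, so the Dynkin diagram is a chain of 3 nodes with a double edge at one end; the terminal node there is the unique short simple root (B_3). Hence the type is B_3.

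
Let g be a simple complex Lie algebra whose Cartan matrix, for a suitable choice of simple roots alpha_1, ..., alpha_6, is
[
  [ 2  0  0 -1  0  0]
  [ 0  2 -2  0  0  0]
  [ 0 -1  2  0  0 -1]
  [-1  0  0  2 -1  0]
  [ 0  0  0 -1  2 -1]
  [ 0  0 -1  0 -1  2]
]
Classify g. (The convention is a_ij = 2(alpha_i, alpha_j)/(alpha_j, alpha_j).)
C6

The matrix has rank 6 with 2's on the diagonal. Reading the off-diagonal entries as Dynkin edges (a single edge where a_ij = a_ji = -1; a double or triple edge where a_ij * a_ji = 2 or 3), the diagram is a chain of 6 nodes with a double edge at one end; the terminal node there is the unique long simple root (C_6). One simple-root ordering that puts it in standard form is (alpha_1, alpha_4, alpha_5, alpha_6, alpha_3, alpha_2). So the algebra is type C_6, i.e. sp(12).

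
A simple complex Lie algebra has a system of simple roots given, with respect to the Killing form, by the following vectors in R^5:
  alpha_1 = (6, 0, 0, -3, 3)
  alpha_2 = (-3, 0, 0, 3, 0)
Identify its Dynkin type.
G_2

Compute the Cartan integers a_ij = 2(alpha_i, alpha_j)/(alpha_j, alpha_j); the resulting 2x2 Cartan matrix is
[[2, -3], [-1, 2]].
The roots have two lengths (squared-length ratio 3:1); the short ones are alpha_{2}. The associated Dynkin diagram is two nodes joined by a triple edge (G_2), so the type is G_2.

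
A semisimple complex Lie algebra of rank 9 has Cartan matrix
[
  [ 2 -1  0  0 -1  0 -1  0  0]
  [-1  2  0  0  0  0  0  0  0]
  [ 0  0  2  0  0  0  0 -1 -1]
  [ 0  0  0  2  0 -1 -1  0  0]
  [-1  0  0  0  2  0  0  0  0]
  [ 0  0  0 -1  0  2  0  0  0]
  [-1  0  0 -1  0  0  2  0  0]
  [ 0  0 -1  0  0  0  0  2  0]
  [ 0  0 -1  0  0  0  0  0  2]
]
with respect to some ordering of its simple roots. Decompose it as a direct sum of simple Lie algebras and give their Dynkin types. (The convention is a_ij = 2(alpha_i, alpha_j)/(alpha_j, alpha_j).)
type A_3 + type D_6

The diagram associated to this matrix has two connected components: the simple roots {alpha_3, alpha_8, alpha_9} form a chain of 3 nodes with single edges (A_3), and {alpha_1, alpha_2, alpha_4, alpha_5, alpha_6, alpha_7} form a chain of 4 nodes with a fork of two nodes at one end (D_6). A semisimple Lie algebra decomposes uniquely as the direct sum of simple ideals, one per connected component of its Dynkin diagram, so g ≅ A_3 ⊕ D_6 (dimension 15 + 66 = 81).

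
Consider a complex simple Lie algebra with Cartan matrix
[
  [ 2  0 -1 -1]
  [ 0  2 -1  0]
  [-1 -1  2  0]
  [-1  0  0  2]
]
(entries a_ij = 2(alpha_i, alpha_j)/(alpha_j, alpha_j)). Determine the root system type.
The matrix has rank 4 with 2's on the diagonal. Reading the off-diagonal entries as Dynkin edges (a single edge where a_ij = a_ji = -1; a double or triple edge where a_ij * a_ji = 2 or 3), the diagram is a chain of 4 nodes with single edges (A_4). One simple-root ordering that puts it in standard form is (alpha_4, alpha_1, alpha_3, alpha_2). So the algebra is type A_4, i.e. sl(5).

A_4 (sl(5))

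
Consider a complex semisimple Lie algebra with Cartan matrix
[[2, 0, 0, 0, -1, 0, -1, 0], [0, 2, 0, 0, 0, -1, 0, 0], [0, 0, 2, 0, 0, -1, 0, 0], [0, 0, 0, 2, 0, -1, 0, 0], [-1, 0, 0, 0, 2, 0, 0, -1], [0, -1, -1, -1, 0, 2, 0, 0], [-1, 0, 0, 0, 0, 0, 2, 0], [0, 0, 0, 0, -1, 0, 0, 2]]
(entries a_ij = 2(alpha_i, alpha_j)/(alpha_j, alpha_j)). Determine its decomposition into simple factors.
A_4 (sl(5)) ⊕ D_4 (so(8))

The diagram associated to this matrix has two connected components: the simple roots {alpha_1, alpha_5, alpha_7, alpha_8} form a chain of 4 nodes with single edges (A_4), and {alpha_2, alpha_3, alpha_4, alpha_6} form a chain of 2 nodes with a fork of two nodes at one end (D_4). A semisimple Lie algebra decomposes uniquely as the direct sum of simple ideals, one per connected component of its Dynkin diagram, so g ≅ A_4 ⊕ D_4 (dimension 24 + 28 = 52).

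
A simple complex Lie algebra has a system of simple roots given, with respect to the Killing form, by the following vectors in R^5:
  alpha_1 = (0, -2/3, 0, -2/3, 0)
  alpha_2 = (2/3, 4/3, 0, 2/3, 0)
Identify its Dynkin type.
Compute the Cartan integers a_ij = 2(alpha_i, alpha_j)/(alpha_j, alpha_j); the resulting 2x2 Cartan matrix is
[[2, -1], [-3, 2]].
The roots have two lengths (squared-length ratio 3:1); the short ones are alpha_{1}. The associated Dynkin diagram is two nodes joined by a triple edge (G_2), so the type is G_2.

G_2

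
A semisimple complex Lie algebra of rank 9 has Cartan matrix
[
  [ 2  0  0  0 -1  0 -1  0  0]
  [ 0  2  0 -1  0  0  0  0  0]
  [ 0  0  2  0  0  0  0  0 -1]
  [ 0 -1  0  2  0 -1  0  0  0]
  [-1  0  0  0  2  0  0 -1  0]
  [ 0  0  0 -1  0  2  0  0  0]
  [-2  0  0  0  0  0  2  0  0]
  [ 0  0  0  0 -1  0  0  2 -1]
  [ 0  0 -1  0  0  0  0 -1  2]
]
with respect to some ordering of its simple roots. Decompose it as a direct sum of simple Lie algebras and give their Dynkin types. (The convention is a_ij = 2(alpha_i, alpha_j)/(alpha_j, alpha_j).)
The diagram associated to this matrix has two connected components: the simple roots {alpha_2, alpha_4, alpha_6} form a chain of 3 nodes with single edges (A_3), and {alpha_1, alpha_3, alpha_5, alpha_7, alpha_8, alpha_9} form a chain of 6 nodes with a double edge at one end; the terminal node there is the unique long simple root (C_6). A semisimple Lie algebra decomposes uniquely as the direct sum of simple ideals, one per connected component of its Dynkin diagram, so g ≅ A_3 ⊕ C_6 (dimension 15 + 78 = 93).

type A_3 + type C_6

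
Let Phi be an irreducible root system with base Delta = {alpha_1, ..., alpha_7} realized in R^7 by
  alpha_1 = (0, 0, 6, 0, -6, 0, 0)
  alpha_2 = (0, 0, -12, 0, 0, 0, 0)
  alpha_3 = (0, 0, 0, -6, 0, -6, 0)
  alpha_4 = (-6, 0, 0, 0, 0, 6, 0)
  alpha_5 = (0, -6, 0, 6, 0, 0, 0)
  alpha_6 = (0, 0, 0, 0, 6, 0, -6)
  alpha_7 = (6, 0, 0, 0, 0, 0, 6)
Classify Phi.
C_7 (sp(14))

Compute the Cartan integers a_ij = 2(alpha_i, alpha_j)/(alpha_j, alpha_j); the resulting 7x7 Cartan matrix is
[[2, -1, 0, 0, 0, -1, 0], [-2, 2, 0, 0, 0, 0, 0], [0, 0, 2, -1, -1, 0, 0], [0, 0, -1, 2, 0, 0, -1], [0, 0, -1, 0, 2, 0, 0], [-1, 0, 0, 0, 0, 2, -1], [0, 0, 0, -1, 0, -1, 2]].
The roots have two lengths (squared-length ratio 2:1); the short ones are alpha_{1,3,4,5,6,7}. The associated Dynkin diagram is a chain of 7 nodes with a double edge at one end; the terminal node there is the unique long simple root (C_7), so the type is C_7 (the algebra sp(14)).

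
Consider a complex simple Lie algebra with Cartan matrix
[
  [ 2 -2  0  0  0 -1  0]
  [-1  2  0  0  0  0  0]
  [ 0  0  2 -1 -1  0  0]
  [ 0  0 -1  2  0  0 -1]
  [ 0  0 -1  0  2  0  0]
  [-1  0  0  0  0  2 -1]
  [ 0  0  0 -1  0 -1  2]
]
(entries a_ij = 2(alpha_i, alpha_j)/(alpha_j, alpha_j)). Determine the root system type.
The matrix has rank 7 with 2's on the diagonal. Reading the off-diagonal entries as Dynkin edges (a single edge where a_ij = a_ji = -1; a double or triple edge where a_ij * a_ji = 2 or 3), the diagram is a chain of 7 nodes with a double edge at one end; the terminal node there is the unique short simple root (B_7). One simple-root ordering that puts it in standard form is (alpha_5, alpha_3, alpha_4, alpha_7, alpha_6, alpha_1, alpha_2). So the algebra is type B_7, i.e. so(15).

B7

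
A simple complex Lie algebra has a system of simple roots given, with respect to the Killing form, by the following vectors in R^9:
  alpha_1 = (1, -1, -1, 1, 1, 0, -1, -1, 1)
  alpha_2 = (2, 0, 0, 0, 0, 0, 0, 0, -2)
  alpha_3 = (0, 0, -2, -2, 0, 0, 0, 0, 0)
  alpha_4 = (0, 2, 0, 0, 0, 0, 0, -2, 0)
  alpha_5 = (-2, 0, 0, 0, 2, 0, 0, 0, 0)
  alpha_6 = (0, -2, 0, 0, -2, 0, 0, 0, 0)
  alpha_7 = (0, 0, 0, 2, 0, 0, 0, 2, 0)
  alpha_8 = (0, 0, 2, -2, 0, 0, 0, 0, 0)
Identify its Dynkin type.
E8

Compute the Cartan integers a_ij = 2(alpha_i, alpha_j)/(alpha_j, alpha_j); the resulting 8x8 Cartan matrix is
[[2, 0, 0, 0, 0, 0, 0, -1], [0, 2, 0, 0, -1, 0, 0, 0], [0, 0, 2, 0, 0, 0, -1, 0], [0, 0, 0, 2, 0, -1, -1, 0], [0, -1, 0, 0, 2, -1, 0, 0], [0, 0, 0, -1, -1, 2, 0, 0], [0, 0, -1, -1, 0, 0, 2, -1], [-1, 0, 0, 0, 0, 0, -1, 2]].
All simple roots have the same length, so the diagram is simply laced. The associated Dynkin diagram is a chain of 7 nodes with one extra node attached to the third node from one end (E_8), so the type is E_8.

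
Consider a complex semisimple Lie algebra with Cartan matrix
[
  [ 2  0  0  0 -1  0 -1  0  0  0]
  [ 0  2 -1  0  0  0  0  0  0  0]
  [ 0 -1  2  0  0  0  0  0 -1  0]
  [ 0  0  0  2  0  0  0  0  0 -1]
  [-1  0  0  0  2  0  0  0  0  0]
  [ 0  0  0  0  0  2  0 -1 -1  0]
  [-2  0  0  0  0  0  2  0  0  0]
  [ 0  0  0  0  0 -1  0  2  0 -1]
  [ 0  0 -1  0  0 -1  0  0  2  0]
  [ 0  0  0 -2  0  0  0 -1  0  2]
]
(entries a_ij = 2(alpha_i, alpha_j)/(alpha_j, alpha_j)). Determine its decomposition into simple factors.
The diagram associated to this matrix has two connected components: the simple roots {alpha_2, alpha_3, alpha_4, alpha_6, alpha_8, alpha_9, alpha_10} form a chain of 7 nodes with a double edge at one end; the terminal node there is the unique short simple root (B_7), and {alpha_1, alpha_5, alpha_7} form a chain of 3 nodes with a double edge at one end; the terminal node there is the unique long simple root (C_3). A semisimple Lie algebra decomposes uniquely as the direct sum of simple ideals, one per connected component of its Dynkin diagram, so g ≅ B_7 ⊕ C_3 (dimension 105 + 21 = 126).

B_7 + C_3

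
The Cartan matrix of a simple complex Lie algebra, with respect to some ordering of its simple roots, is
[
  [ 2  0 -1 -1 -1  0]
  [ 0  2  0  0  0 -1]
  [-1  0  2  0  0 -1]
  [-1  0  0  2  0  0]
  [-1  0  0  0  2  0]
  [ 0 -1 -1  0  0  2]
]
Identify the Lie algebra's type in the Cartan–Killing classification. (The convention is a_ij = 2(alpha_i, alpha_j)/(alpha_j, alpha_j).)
The matrix has rank 6 with 2's on the diagonal. Reading the off-diagonal entries as Dynkin edges (a single edge where a_ij = a_ji = -1; a double or triple edge where a_ij * a_ji = 2 or 3), the diagram is a chain of 4 nodes with a fork of two nodes at one end (D_6). One simple-root ordering that puts it in standard form is (alpha_2, alpha_6, alpha_3, alpha_1, alpha_5, alpha_4). So the algebra is type D_6, i.e. so(12).

D_6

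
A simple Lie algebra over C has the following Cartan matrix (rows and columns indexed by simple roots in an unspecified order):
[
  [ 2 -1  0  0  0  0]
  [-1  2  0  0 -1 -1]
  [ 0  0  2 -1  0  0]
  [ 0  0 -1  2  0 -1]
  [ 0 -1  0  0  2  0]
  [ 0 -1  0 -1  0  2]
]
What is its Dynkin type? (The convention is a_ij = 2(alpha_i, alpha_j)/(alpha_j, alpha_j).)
The matrix has rank 6 with 2's on the diagonal. Reading the off-diagonal entries as Dynkin edges (a single edge where a_ij = a_ji = -1; a double or triple edge where a_ij * a_ji = 2 or 3), the diagram is a chain of 4 nodes with a fork of two nodes at one end (D_6). One simple-root ordering that puts it in standard form is (alpha_3, alpha_4, alpha_6, alpha_2, alpha_5, alpha_1). So the algebra is type D_6, i.e. so(12).

type D_6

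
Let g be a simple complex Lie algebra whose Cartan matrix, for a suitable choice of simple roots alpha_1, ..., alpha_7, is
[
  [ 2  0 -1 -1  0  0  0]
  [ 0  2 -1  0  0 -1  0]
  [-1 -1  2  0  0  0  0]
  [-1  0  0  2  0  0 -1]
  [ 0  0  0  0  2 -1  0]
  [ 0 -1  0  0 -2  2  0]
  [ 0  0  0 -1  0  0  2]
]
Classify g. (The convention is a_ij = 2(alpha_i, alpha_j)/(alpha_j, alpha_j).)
The matrix has rank 7 with 2's on the diagonal. Reading the off-diagonal entries as Dynkin edges (a single edge where a_ij = a_ji = -1; a double or triple edge where a_ij * a_ji = 2 or 3), the diagram is a chain of 7 nodes with a double edge at one end; the terminal node there is the unique short simple root (B_7). One simple-root ordering that puts it in standard form is (alpha_7, alpha_4, alpha_1, alpha_3, alpha_2, alpha_6, alpha_5). So the algebra is type B_7, i.e. so(15).

B_7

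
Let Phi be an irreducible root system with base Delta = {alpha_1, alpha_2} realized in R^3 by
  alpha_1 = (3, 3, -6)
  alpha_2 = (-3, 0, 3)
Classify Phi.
Compute the Cartan integers a_ij = 2(alpha_i, alpha_j)/(alpha_j, alpha_j); the resulting 2x2 Cartan matrix is
[[2, -3], [-1, 2]].
The roots have two lengths (squared-length ratio 3:1); the short ones are alpha_{2}. The associated Dynkin diagram is two nodes joined by a triple edge (G_2), so the type is G_2.

G_2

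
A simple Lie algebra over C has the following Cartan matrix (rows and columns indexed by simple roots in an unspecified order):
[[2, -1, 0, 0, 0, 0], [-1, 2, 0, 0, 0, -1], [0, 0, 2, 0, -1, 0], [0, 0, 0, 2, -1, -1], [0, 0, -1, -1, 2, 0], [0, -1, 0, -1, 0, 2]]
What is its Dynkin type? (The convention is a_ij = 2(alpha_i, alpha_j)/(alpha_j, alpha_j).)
type A_6

The matrix has rank 6 with 2's on the diagonal. Reading the off-diagonal entries as Dynkin edges (a single edge where a_ij = a_ji = -1; a double or triple edge where a_ij * a_ji = 2 or 3), the diagram is a chain of 6 nodes with single edges (A_6). One simple-root ordering that puts it in standard form is (alpha_1, alpha_2, alpha_6, alpha_4, alpha_5, alpha_3). So the algebra is type A_6, i.e. sl(7).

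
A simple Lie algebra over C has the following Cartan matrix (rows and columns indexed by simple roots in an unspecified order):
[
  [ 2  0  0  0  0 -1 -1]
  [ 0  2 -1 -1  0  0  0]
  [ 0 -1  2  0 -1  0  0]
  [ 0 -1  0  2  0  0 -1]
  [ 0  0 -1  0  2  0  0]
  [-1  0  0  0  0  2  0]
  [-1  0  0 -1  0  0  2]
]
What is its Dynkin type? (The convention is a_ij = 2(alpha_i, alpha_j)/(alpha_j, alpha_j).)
The matrix has rank 7 with 2's on the diagonal. Reading the off-diagonal entries as Dynkin edges (a single edge where a_ij = a_ji = -1; a double or triple edge where a_ij * a_ji = 2 or 3), the diagram is a chain of 7 nodes with single edges (A_7). One simple-root ordering that puts it in standard form is (alpha_6, alpha_1, alpha_7, alpha_4, alpha_2, alpha_3, alpha_5). So the algebra is type A_7, i.e. sl(8).

A_7 (sl(8))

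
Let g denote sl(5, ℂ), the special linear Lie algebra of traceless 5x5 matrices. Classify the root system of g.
A_4

This is sl(5), which has dimension 5^2 - 1 = 24 and rank 5 - 1 = 4 (a Cartan subalgebra is the diagonal traceless matrices). In the classification of classical Lie algebras, the special linear algebra sl(n+1) has type A_n; here n = 4, so the Dynkin diagram is a chain of 4 nodes with single edges (A_4). Hence the type is A_4.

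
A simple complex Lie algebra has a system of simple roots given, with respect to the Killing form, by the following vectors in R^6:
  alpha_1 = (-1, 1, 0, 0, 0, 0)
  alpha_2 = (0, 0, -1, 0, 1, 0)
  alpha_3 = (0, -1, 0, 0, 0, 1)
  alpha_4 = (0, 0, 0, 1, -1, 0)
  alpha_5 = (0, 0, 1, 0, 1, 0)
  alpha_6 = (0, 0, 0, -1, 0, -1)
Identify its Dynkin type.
D_6

Compute the Cartan integers a_ij = 2(alpha_i, alpha_j)/(alpha_j, alpha_j); the resulting 6x6 Cartan matrix is
[[2, 0, -1, 0, 0, 0], [0, 2, 0, -1, 0, 0], [-1, 0, 2, 0, 0, -1], [0, -1, 0, 2, -1, -1], [0, 0, 0, -1, 2, 0], [0, 0, -1, -1, 0, 2]].
All simple roots have the same length, so the diagram is simply laced. The associated Dynkin diagram is a chain of 4 nodes with a fork of two nodes at one end (D_6), so the type is D_6 (the algebra so(12)).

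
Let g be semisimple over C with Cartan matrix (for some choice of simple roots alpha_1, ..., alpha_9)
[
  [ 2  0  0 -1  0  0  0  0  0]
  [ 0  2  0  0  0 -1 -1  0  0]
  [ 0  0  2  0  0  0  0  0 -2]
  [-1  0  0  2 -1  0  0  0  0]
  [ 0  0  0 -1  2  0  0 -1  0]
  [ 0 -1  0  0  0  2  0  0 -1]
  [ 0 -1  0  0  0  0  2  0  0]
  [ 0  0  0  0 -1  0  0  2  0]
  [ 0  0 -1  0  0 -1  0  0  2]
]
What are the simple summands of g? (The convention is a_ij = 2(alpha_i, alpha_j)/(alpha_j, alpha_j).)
The diagram associated to this matrix has two connected components: the simple roots {alpha_1, alpha_4, alpha_5, alpha_8} form a chain of 4 nodes with single edges (A_4), and {alpha_2, alpha_3, alpha_6, alpha_7, alpha_9} form a chain of 5 nodes with a double edge at one end; the terminal node there is the unique long simple root (C_5). A semisimple Lie algebra decomposes uniquely as the direct sum of simple ideals, one per connected component of its Dynkin diagram, so g ≅ A_4 ⊕ C_5 (dimension 24 + 55 = 79).

A_4 (sl(5)) + C_5 (sp(10))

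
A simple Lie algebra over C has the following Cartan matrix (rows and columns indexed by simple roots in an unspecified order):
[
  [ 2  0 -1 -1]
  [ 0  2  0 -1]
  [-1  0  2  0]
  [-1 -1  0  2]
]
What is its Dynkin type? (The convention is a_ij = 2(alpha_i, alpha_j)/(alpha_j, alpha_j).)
The matrix has rank 4 with 2's on the diagonal. Reading the off-diagonal entries as Dynkin edges (a single edge where a_ij = a_ji = -1; a double or triple edge where a_ij * a_ji = 2 or 3), the diagram is a chain of 4 nodes with single edges (A_4). One simple-root ordering that puts it in standard form is (alpha_2, alpha_4, alpha_1, alpha_3). So the algebra is type A_4, i.e. sl(5).

type A_4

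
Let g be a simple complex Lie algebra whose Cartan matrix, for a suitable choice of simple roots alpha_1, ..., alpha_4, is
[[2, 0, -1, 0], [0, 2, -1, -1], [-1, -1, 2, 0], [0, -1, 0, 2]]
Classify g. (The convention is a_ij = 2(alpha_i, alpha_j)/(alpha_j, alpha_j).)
The matrix has rank 4 with 2's on the diagonal. Reading the off-diagonal entries as Dynkin edges (a single edge where a_ij = a_ji = -1; a double or triple edge where a_ij * a_ji = 2 or 3), the diagram is a chain of 4 nodes with single edges (A_4). One simple-root ordering that puts it in standard form is (alpha_1, alpha_3, alpha_2, alpha_4). So the algebra is type A_4, i.e. sl(5).

type A_4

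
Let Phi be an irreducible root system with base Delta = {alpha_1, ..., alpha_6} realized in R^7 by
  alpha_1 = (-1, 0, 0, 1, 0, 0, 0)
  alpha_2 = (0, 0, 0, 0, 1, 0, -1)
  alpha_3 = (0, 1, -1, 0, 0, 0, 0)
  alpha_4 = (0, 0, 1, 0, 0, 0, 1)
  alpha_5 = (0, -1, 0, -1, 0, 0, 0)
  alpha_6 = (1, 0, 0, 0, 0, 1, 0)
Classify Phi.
Compute the Cartan integers a_ij = 2(alpha_i, alpha_j)/(alpha_j, alpha_j); the resulting 6x6 Cartan matrix is
[[2, 0, 0, 0, -1, -1], [0, 2, 0, -1, 0, 0], [0, 0, 2, -1, -1, 0], [0, -1, -1, 2, 0, 0], [-1, 0, -1, 0, 2, 0], [-1, 0, 0, 0, 0, 2]].
All simple roots have the same length, so the diagram is simply laced. The associated Dynkin diagram is a chain of 6 nodes with single edges (A_6), so the type is A_6 (the algebra sl(7)).

A6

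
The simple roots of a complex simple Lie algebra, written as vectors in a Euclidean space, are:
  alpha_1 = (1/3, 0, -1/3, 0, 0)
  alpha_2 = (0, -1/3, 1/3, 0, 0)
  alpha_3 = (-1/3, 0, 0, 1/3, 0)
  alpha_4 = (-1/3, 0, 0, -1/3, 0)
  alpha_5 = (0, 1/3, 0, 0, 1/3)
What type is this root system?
Compute the Cartan integers a_ij = 2(alpha_i, alpha_j)/(alpha_j, alpha_j); the resulting 5x5 Cartan matrix is
[[2, -1, -1, -1, 0], [-1, 2, 0, 0, -1], [-1, 0, 2, 0, 0], [-1, 0, 0, 2, 0], [0, -1, 0, 0, 2]].
All simple roots have the same length, so the diagram is simply laced. The associated Dynkin diagram is a chain of 3 nodes with a fork of two nodes at one end (D_5), so the type is D_5 (the algebra so(10)).

type D_5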